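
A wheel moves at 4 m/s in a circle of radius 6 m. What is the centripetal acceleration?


Given: v = 4 m/s, r = 6 m
Using a_c = v^2 / r
a_c = 4^2 / 6
a_c = 16 / 6
a_c = 8/3 m/s^2

8/3 m/s^2


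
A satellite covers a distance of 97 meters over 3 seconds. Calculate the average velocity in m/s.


Given: distance d = 97 m, time t = 3 s
Using v = d / t
v = 97 / 3
v = 97/3 m/s

97/3 m/s


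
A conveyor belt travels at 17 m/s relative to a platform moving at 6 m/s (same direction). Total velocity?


Given: object velocity = 17 m/s, platform velocity = 6 m/s (same direction)
Using classical velocity addition: v_total = v_object + v_platform
v_total = 17 + 6
v_total = 23 m/s

23 m/s


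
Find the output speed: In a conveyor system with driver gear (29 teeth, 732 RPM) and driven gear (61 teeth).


Given: N1 = 29 teeth, w1 = 732 RPM, N2 = 61 teeth
Using N1*w1 = N2*w2
w2 = N1*w1 / N2
w2 = 29*732 / 61
w2 = 21228 / 61
w2 = 348 RPM

348 RPM


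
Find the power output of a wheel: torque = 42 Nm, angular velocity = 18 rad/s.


Given: tau = 42 Nm, omega = 18 rad/s
Using P = tau * omega
P = 42 * 18
P = 756 W

756 W


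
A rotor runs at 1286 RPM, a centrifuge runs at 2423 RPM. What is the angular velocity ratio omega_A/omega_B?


Given: RPM_A = 1286, RPM_B = 2423
omega = 2*pi*RPM/60, so omega_A/omega_B = RPM_A / RPM_B
omega_A/omega_B = 1286 / 2423
omega_A/omega_B = 1286/2423

1286/2423


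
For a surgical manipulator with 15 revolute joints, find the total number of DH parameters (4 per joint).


Given: 15 joints, 4 DH parameters per joint (d, theta, a, alpha)
Total DH parameters = number_of_joints * 4
Total = 15 * 4
Total = 60

60


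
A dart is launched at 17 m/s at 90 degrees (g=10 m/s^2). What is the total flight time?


Given: v0 = 17 m/s, theta = 90 deg, g = 10 m/s^2
sin(90) = 1
Using T = 2*v0*sin(theta) / g
T = 2*17*1 / 10
T = 34 / 10
T = 17/5 s

17/5 s


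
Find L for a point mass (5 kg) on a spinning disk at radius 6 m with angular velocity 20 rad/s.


Given: m = 5 kg, r = 6 m, omega = 20 rad/s
For a point mass: I = m*r^2
I = 5*6^2 = 5*36 = 180
L = I*omega = 180*20
L = 3600 kg*m^2/s

3600 kg*m^2/s


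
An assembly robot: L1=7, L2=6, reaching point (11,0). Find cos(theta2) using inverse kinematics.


Given: L1 = 7, L2 = 6, target (x, y) = (11, 0)
Using cos(theta2) = (x^2 + y^2 - L1^2 - L2^2) / (2*L1*L2)
x^2 + y^2 = 11^2 + 0 = 121
L1^2 + L2^2 = 49 + 36 = 85
Numerator = 121 - 85 = 36
Denominator = 2*7*6 = 84
cos(theta2) = 36/84 = 3/7

3/7


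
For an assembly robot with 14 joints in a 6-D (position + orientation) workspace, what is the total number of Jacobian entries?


Given: task space dimension = 6, joints = 14
Jacobian is a 6 x 14 matrix
Total entries = rows * columns
Total = 6 * 14
Total = 84

84


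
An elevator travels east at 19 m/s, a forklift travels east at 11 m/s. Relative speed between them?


Given: v_A = 19 m/s east, v_B = 11 m/s east
Both move in the same direction; relative speed = |v_A - v_B|
|19 - 11| = |8|
= 8 m/s

8 m/s


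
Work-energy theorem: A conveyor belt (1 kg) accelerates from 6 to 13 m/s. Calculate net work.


Given: m = 1 kg, v0 = 6 m/s, v = 13 m/s
Using W = (1/2)*m*(v^2 - v0^2)
v^2 = 13^2 = 169
v0^2 = 6^2 = 36
v^2 - v0^2 = 169 - 36 = 133
W = (1/2)*1*133 = 133/2 J

133/2 J


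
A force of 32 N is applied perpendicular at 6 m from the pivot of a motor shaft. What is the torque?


Given: F = 32 N, r = 6 m, angle = 90 deg (perpendicular)
Using tau = F * r * sin(90)
sin(90) = 1
tau = 32 * 6 * 1
tau = 192 Nm

192 Nm


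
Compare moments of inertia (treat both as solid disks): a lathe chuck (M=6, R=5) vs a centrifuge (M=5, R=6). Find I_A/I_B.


Given: M1=6 kg, R1=5 m, M2=5 kg, R2=6 m
For a disk: I = (1/2)*M*R^2, so I_A/I_B = (M1*R1^2)/(M2*R2^2)
M1*R1^2 = 6*25 = 150
M2*R2^2 = 5*36 = 180
I_A/I_B = 150/180 = 5/6

5/6


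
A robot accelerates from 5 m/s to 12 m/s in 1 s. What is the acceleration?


Given: initial velocity v0 = 5 m/s, final velocity v = 12 m/s, time t = 1 s
Using a = (v - v0) / t
a = (12 - 5) / 1
a = 7 / 1
a = 7 m/s^2

7 m/s^2


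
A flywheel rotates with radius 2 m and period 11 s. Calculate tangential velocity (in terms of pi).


Given: radius r = 2 m, period T = 11 s
Using v = 2*pi*r / T
v = 2*pi*2 / 11
v = 4*pi / 11
v = 4/11*pi m/s

4/11*pi m/s


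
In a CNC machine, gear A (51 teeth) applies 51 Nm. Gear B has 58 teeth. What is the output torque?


Given: N1 = 51, N2 = 58, T1 = 51 Nm
Using T2/T1 = N2/N1
T2 = T1 * N2 / N1
T2 = 51 * 58 / 51
T2 = 2958 / 51
T2 = 58 Nm

58 Nm


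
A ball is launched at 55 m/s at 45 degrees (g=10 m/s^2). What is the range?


Given: v0 = 55 m/s, theta = 45 deg, g = 10 m/s^2
sin(2*45) = sin(90) = 1
Using R = v0^2 * sin(2*theta) / g
R = 55^2 * 1 / 10
R = 3025 / 10
R = 605/2 m

605/2 m


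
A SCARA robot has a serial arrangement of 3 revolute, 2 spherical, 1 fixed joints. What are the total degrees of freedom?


Given: serial robot with 3 revolute, 2 spherical, 1 fixed joints
DOF contribution per joint type: revolute=1, prismatic=1, spherical=3, fixed=0
DOF = 3*1 + 2*3 + 1*0
DOF = 9

9


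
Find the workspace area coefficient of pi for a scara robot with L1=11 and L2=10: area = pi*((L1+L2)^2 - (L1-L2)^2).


Given: L1 = 11, L2 = 10
(L1+L2)^2 = (21)^2 = 441
(L1-L2)^2 = (1)^2 = 1
Difference = 441 - 1 = 440
This equals 4*L1*L2 = 4*11*10 = 440
Workspace area = 440*pi

440


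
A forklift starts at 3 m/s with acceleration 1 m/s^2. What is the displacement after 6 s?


Given: v0 = 3 m/s, a = 1 m/s^2, t = 6 s
Using s = v0*t + (1/2)*a*t^2
s = 3*6 + (1/2)*1*6^2
s = 18 + (1/2)*36
s = 18 + 18
s = 36

36 m


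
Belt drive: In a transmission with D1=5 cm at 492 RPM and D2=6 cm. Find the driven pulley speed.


Given: D1 = 5 cm, w1 = 492 RPM, D2 = 6 cm
Using D1*w1 = D2*w2
w2 = D1*w1 / D2
w2 = 5*492 / 6
w2 = 2460 / 6
w2 = 410 RPM

410 RPM


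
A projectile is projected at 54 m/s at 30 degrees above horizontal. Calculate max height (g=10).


Given: v0 = 54 m/s, theta = 30 deg, g = 10 m/s^2
sin^2(30) = 1/4
Using H = v0^2 * sin^2(theta) / (2*g)
H = 54^2 * 1/4 / (2*10)
H = 2916 * 1/4 / 20
H = 729 / 20
H = 729/20 m

729/20 m


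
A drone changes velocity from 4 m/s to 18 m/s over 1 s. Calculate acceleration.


Given: initial velocity v0 = 4 m/s, final velocity v = 18 m/s, time t = 1 s
Using a = (v - v0) / t
a = (18 - 4) / 1
a = 14 / 1
a = 14 m/s^2

14 m/s^2


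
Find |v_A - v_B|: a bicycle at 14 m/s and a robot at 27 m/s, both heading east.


Given: v_A = 14 m/s east, v_B = 27 m/s east
Both move in the same direction; relative speed = |v_A - v_B|
|14 - 27| = |-13|
= 13 m/s

13 m/s


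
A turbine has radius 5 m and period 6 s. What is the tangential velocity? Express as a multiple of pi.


Given: radius r = 5 m, period T = 6 s
Using v = 2*pi*r / T
v = 2*pi*5 / 6
v = 10*pi / 6
v = 5/3*pi m/s

5/3*pi m/s


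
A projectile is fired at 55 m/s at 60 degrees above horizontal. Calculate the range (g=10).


Given: v0 = 55 m/s, theta = 60 deg, g = 10 m/s^2
sin(2*60) = sin(120) = sqrt(3)/2
Using R = v0^2 * sin(2*theta) / g
R = 55^2 * (sqrt(3)/2) / 10
R = 3025 * sqrt(3) / 20
R = 605/4*sqrt(3) m

605/4*sqrt(3) m


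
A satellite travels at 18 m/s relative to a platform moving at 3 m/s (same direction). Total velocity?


Given: object velocity = 18 m/s, platform velocity = 3 m/s (same direction)
Using classical velocity addition: v_total = v_object + v_platform
v_total = 18 + 3
v_total = 21 m/s

21 m/s


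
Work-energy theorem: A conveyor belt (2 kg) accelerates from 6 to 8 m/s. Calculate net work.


Given: m = 2 kg, v0 = 6 m/s, v = 8 m/s
Using W = (1/2)*m*(v^2 - v0^2)
v^2 = 8^2 = 64
v0^2 = 6^2 = 36
v^2 - v0^2 = 64 - 36 = 28
W = (1/2)*2*28 = 28 J

28 J


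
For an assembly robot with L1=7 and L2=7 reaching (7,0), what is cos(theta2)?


Given: L1 = 7, L2 = 7, target (x, y) = (7, 0)
Using cos(theta2) = (x^2 + y^2 - L1^2 - L2^2) / (2*L1*L2)
x^2 + y^2 = 7^2 + 0 = 49
L1^2 + L2^2 = 49 + 49 = 98
Numerator = 49 - 98 = -49
Denominator = 2*7*7 = 98
cos(theta2) = -49/98 = -1/2

-1/2


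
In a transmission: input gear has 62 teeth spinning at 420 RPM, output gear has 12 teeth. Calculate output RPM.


Given: N1 = 62 teeth, w1 = 420 RPM, N2 = 12 teeth
Using N1*w1 = N2*w2
w2 = N1*w1 / N2
w2 = 62*420 / 12
w2 = 26040 / 12
w2 = 2170 RPM

2170 RPM


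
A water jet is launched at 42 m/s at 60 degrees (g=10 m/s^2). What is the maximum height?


Given: v0 = 42 m/s, theta = 60 deg, g = 10 m/s^2
sin^2(60) = 3/4
Using H = v0^2 * sin^2(theta) / (2*g)
H = 42^2 * 3/4 / (2*10)
H = 1764 * 3/4 / 20
H = 1323 / 20
H = 1323/20 m

1323/20 m


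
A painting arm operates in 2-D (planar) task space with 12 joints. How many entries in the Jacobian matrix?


Given: task space dimension = 2, joints = 12
Jacobian is a 2 x 12 matrix
Total entries = rows * columns
Total = 2 * 12
Total = 24

24


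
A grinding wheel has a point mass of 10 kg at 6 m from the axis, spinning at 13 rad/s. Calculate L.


Given: m = 10 kg, r = 6 m, omega = 13 rad/s
For a point mass: I = m*r^2
I = 10*6^2 = 10*36 = 360
L = I*omega = 360*13
L = 4680 kg*m^2/s

4680 kg*m^2/s


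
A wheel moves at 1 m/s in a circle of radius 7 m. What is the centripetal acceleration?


Given: v = 1 m/s, r = 7 m
Using a_c = v^2 / r
a_c = 1^2 / 7
a_c = 1 / 7
a_c = 1/7 m/s^2

1/7 m/s^2


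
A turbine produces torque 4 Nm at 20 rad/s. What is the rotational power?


Given: tau = 4 Nm, omega = 20 rad/s
Using P = tau * omega
P = 4 * 20
P = 80 W

80 W


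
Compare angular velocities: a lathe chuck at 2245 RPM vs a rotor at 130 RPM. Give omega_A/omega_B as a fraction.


Given: RPM_A = 2245, RPM_B = 130
omega = 2*pi*RPM/60, so omega_A/omega_B = RPM_A / RPM_B
omega_A/omega_B = 2245 / 130
omega_A/omega_B = 449/26

449/26


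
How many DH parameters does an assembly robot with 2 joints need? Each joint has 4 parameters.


Given: 2 joints, 4 DH parameters per joint (d, theta, a, alpha)
Total DH parameters = number_of_joints * 4
Total = 2 * 4
Total = 8

8


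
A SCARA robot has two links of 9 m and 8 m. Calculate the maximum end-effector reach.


Given: L1 = 9 m, L2 = 8 m
For a 2-link planar arm, max reach = L1 + L2 (fully extended)
Max reach = 9 + 8
Max reach = 17 m

17 m


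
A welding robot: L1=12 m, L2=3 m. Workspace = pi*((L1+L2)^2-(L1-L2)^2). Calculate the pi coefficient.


Given: L1 = 12, L2 = 3
(L1+L2)^2 = (15)^2 = 225
(L1-L2)^2 = (9)^2 = 81
Difference = 225 - 81 = 144
This equals 4*L1*L2 = 4*12*3 = 144
Workspace area = 144*pi

144


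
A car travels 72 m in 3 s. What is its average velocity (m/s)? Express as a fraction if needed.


Given: distance d = 72 m, time t = 3 s
Using v = d / t
v = 72 / 3
v = 24 m/s

24 m/s


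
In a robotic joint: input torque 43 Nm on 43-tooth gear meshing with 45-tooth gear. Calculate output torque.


Given: N1 = 43, N2 = 45, T1 = 43 Nm
Using T2/T1 = N2/N1
T2 = T1 * N2 / N1
T2 = 43 * 45 / 43
T2 = 1935 / 43
T2 = 45 Nm

45 Nm


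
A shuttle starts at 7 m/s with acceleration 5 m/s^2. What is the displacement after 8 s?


Given: v0 = 7 m/s, a = 5 m/s^2, t = 8 s
Using s = v0*t + (1/2)*a*t^2
s = 7*8 + (1/2)*5*8^2
s = 56 + (1/2)*320
s = 56 + 160
s = 216

216 m


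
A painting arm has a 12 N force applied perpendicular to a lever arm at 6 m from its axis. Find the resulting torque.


Given: F = 12 N, r = 6 m, angle = 90 deg (perpendicular)
Using tau = F * r * sin(90)
sin(90) = 1
tau = 12 * 6 * 1
tau = 72 Nm

72 Nm


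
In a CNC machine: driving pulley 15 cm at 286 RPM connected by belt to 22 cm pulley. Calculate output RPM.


Given: D1 = 15 cm, w1 = 286 RPM, D2 = 22 cm
Using D1*w1 = D2*w2
w2 = D1*w1 / D2
w2 = 15*286 / 22
w2 = 4290 / 22
w2 = 195 RPM

195 RPM


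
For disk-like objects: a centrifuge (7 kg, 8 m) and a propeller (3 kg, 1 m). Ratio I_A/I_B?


Given: M1=7 kg, R1=8 m, M2=3 kg, R2=1 m
For a disk: I = (1/2)*M*R^2, so I_A/I_B = (M1*R1^2)/(M2*R2^2)
M1*R1^2 = 7*64 = 448
M2*R2^2 = 3*1 = 3
I_A/I_B = 448/3 = 448/3

448/3


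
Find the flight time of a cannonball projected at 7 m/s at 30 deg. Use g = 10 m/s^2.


Given: v0 = 7 m/s, theta = 30 deg, g = 10 m/s^2
sin(30) = 1/2
Using T = 2*v0*sin(theta) / g
T = 2*7*1/2 / 10
T = 7 / 10
T = 7/10 s

7/10 s


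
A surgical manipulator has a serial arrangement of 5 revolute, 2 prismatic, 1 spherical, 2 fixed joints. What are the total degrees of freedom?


Given: serial robot with 5 revolute, 2 prismatic, 1 spherical, 2 fixed joints
DOF contribution per joint type: revolute=1, prismatic=1, spherical=3, fixed=0
DOF = 5*1 + 2*1 + 1*3 + 2*0
DOF = 10

10


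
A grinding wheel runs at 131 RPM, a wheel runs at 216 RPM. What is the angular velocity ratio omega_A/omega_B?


Given: RPM_A = 131, RPM_B = 216
omega = 2*pi*RPM/60, so omega_A/omega_B = RPM_A / RPM_B
omega_A/omega_B = 131 / 216
omega_A/omega_B = 131/216

131/216


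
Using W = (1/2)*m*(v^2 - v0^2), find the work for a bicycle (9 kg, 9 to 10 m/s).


Given: m = 9 kg, v0 = 9 m/s, v = 10 m/s
Using W = (1/2)*m*(v^2 - v0^2)
v^2 = 10^2 = 100
v0^2 = 9^2 = 81
v^2 - v0^2 = 100 - 81 = 19
W = (1/2)*9*19 = 171/2 J

171/2 J


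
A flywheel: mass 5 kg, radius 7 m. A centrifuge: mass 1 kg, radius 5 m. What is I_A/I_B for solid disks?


Given: M1=5 kg, R1=7 m, M2=1 kg, R2=5 m
For a disk: I = (1/2)*M*R^2, so I_A/I_B = (M1*R1^2)/(M2*R2^2)
M1*R1^2 = 5*49 = 245
M2*R2^2 = 1*25 = 25
I_A/I_B = 245/25 = 49/5

49/5


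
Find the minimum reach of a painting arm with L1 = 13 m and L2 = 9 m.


Given: L1 = 13 m, L2 = 9 m
For a 2-link planar arm, min reach = |L1 - L2| (second link folded back)
Min reach = |13 - 9|
Min reach = 4 m

4 m


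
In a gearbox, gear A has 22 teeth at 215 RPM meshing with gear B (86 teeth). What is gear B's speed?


Given: N1 = 22 teeth, w1 = 215 RPM, N2 = 86 teeth
Using N1*w1 = N2*w2
w2 = N1*w1 / N2
w2 = 22*215 / 86
w2 = 4730 / 86
w2 = 55 RPM

55 RPM


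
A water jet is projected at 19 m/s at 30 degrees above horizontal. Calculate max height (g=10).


Given: v0 = 19 m/s, theta = 30 deg, g = 10 m/s^2
sin^2(30) = 1/4
Using H = v0^2 * sin^2(theta) / (2*g)
H = 19^2 * 1/4 / (2*10)
H = 361 * 1/4 / 20
H = 361/4 / 20
H = 361/80 m

361/80 m


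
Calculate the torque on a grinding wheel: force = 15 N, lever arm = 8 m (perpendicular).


Given: F = 15 N, r = 8 m, angle = 90 deg (perpendicular)
Using tau = F * r * sin(90)
sin(90) = 1
tau = 15 * 8 * 1
tau = 120 Nm

120 Nm


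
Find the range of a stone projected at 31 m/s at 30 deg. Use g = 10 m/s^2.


Given: v0 = 31 m/s, theta = 30 deg, g = 10 m/s^2
sin(2*30) = sin(60) = sqrt(3)/2
Using R = v0^2 * sin(2*theta) / g
R = 31^2 * (sqrt(3)/2) / 10
R = 961 * sqrt(3) / 20
R = 961/20*sqrt(3) m

961/20*sqrt(3) m


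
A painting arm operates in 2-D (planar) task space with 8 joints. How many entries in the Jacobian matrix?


Given: task space dimension = 2, joints = 8
Jacobian is a 2 x 8 matrix
Total entries = rows * columns
Total = 2 * 8
Total = 16

16


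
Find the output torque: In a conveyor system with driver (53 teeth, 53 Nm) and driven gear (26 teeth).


Given: N1 = 53, N2 = 26, T1 = 53 Nm
Using T2/T1 = N2/N1
T2 = T1 * N2 / N1
T2 = 53 * 26 / 53
T2 = 1378 / 53
T2 = 26 Nm

26 Nm


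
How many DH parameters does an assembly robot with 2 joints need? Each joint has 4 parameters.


Given: 2 joints, 4 DH parameters per joint (d, theta, a, alpha)
Total DH parameters = number_of_joints * 4
Total = 2 * 4
Total = 8

8


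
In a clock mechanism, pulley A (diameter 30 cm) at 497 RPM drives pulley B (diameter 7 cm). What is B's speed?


Given: D1 = 30 cm, w1 = 497 RPM, D2 = 7 cm
Using D1*w1 = D2*w2
w2 = D1*w1 / D2
w2 = 30*497 / 7
w2 = 14910 / 7
w2 = 2130 RPM

2130 RPM


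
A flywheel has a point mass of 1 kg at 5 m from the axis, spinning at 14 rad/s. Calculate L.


Given: m = 1 kg, r = 5 m, omega = 14 rad/s
For a point mass: I = m*r^2
I = 1*5^2 = 1*25 = 25
L = I*omega = 25*14
L = 350 kg*m^2/s

350 kg*m^2/s


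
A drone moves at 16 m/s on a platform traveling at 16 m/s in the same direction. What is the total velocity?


Given: object velocity = 16 m/s, platform velocity = 16 m/s (same direction)
Using classical velocity addition: v_total = v_object + v_platform
v_total = 16 + 16
v_total = 32 m/s

32 m/s


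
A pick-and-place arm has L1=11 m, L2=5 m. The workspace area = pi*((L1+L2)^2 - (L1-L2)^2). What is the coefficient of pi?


Given: L1 = 11, L2 = 5
(L1+L2)^2 = (16)^2 = 256
(L1-L2)^2 = (6)^2 = 36
Difference = 256 - 36 = 220
This equals 4*L1*L2 = 4*11*5 = 220
Workspace area = 220*pi

220


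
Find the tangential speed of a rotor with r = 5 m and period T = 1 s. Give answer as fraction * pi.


Given: radius r = 5 m, period T = 1 s
Using v = 2*pi*r / T
v = 2*pi*5 / 1
v = 10*pi / 1
v = 10*pi m/s

10*pi m/s


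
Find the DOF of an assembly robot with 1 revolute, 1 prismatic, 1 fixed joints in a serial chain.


Given: serial robot with 1 revolute, 1 prismatic, 1 fixed joints
DOF contribution per joint type: revolute=1, prismatic=1, spherical=3, fixed=0
DOF = 1*1 + 1*1 + 1*0
DOF = 2

2


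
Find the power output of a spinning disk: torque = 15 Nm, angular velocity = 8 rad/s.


Given: tau = 15 Nm, omega = 8 rad/s
Using P = tau * omega
P = 15 * 8
P = 120 W

120 W


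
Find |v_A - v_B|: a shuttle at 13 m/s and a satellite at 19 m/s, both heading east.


Given: v_A = 13 m/s east, v_B = 19 m/s east
Both move in the same direction; relative speed = |v_A - v_B|
|13 - 19| = |-6|
= 6 m/s

6 m/s


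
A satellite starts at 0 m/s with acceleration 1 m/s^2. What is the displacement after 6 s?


Given: v0 = 0 m/s, a = 1 m/s^2, t = 6 s
Using s = v0*t + (1/2)*a*t^2
s = 0*6 + (1/2)*1*6^2
s = 0 + (1/2)*36
s = 0 + 18
s = 18

18 m


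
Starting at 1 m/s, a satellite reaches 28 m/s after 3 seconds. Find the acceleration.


Given: initial velocity v0 = 1 m/s, final velocity v = 28 m/s, time t = 3 s
Using a = (v - v0) / t
a = (28 - 1) / 3
a = 27 / 3
a = 9 m/s^2

9 m/s^2


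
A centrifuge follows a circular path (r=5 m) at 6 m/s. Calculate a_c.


Given: v = 6 m/s, r = 5 m
Using a_c = v^2 / r
a_c = 6^2 / 5
a_c = 36 / 5
a_c = 36/5 m/s^2

36/5 m/s^2


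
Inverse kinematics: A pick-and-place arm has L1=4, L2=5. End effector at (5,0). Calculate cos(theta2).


Given: L1 = 4, L2 = 5, target (x, y) = (5, 0)
Using cos(theta2) = (x^2 + y^2 - L1^2 - L2^2) / (2*L1*L2)
x^2 + y^2 = 5^2 + 0 = 25
L1^2 + L2^2 = 16 + 25 = 41
Numerator = 25 - 41 = -16
Denominator = 2*4*5 = 40
cos(theta2) = -16/40 = -2/5

-2/5


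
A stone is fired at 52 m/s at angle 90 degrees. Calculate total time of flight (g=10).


Given: v0 = 52 m/s, theta = 90 deg, g = 10 m/s^2
sin(90) = 1
Using T = 2*v0*sin(theta) / g
T = 2*52*1 / 10
T = 104 / 10
T = 52/5 s

52/5 s


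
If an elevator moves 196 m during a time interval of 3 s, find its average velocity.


Given: distance d = 196 m, time t = 3 s
Using v = d / t
v = 196 / 3
v = 196/3 m/s

196/3 m/s


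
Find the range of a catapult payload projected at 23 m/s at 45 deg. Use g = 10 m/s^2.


Given: v0 = 23 m/s, theta = 45 deg, g = 10 m/s^2
sin(2*45) = sin(90) = 1
Using R = v0^2 * sin(2*theta) / g
R = 23^2 * 1 / 10
R = 529 / 10
R = 529/10 m

529/10 m


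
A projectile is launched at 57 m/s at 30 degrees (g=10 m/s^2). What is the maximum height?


Given: v0 = 57 m/s, theta = 30 deg, g = 10 m/s^2
sin^2(30) = 1/4
Using H = v0^2 * sin^2(theta) / (2*g)
H = 57^2 * 1/4 / (2*10)
H = 3249 * 1/4 / 20
H = 3249/4 / 20
H = 3249/80 m

3249/80 m


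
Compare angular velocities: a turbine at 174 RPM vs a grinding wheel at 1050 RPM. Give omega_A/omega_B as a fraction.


Given: RPM_A = 174, RPM_B = 1050
omega = 2*pi*RPM/60, so omega_A/omega_B = RPM_A / RPM_B
omega_A/omega_B = 174 / 1050
omega_A/omega_B = 29/175

29/175


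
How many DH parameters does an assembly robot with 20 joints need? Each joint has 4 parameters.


Given: 20 joints, 4 DH parameters per joint (d, theta, a, alpha)
Total DH parameters = number_of_joints * 4
Total = 20 * 4
Total = 80

80


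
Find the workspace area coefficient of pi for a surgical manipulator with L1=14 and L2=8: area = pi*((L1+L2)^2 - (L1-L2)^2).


Given: L1 = 14, L2 = 8
(L1+L2)^2 = (22)^2 = 484
(L1-L2)^2 = (6)^2 = 36
Difference = 484 - 36 = 448
This equals 4*L1*L2 = 4*14*8 = 448
Workspace area = 448*pi

448


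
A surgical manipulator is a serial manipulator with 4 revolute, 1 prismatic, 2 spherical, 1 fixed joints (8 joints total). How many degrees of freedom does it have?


Given: serial robot with 4 revolute, 1 prismatic, 2 spherical, 1 fixed joints
DOF contribution per joint type: revolute=1, prismatic=1, spherical=3, fixed=0
DOF = 4*1 + 1*1 + 2*3 + 1*0
DOF = 11

11


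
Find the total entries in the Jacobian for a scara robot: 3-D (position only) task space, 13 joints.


Given: task space dimension = 3, joints = 13
Jacobian is a 3 x 13 matrix
Total entries = rows * columns
Total = 3 * 13
Total = 39

39


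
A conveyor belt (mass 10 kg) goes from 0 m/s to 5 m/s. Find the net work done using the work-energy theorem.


Given: m = 10 kg, v0 = 0 m/s, v = 5 m/s
Using W = (1/2)*m*(v^2 - v0^2)
v^2 = 5^2 = 25
v0^2 = 0^2 = 0
v^2 - v0^2 = 25 - 0 = 25
W = (1/2)*10*25 = 125 J

125 J


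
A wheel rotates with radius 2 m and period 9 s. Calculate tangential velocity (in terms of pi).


Given: radius r = 2 m, period T = 9 s
Using v = 2*pi*r / T
v = 2*pi*2 / 9
v = 4*pi / 9
v = 4/9*pi m/s

4/9*pi m/s


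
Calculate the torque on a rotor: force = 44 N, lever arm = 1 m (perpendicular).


Given: F = 44 N, r = 1 m, angle = 90 deg (perpendicular)
Using tau = F * r * sin(90)
sin(90) = 1
tau = 44 * 1 * 1
tau = 44 Nm

44 Nm


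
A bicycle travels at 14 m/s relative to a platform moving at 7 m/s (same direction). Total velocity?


Given: object velocity = 14 m/s, platform velocity = 7 m/s (same direction)
Using classical velocity addition: v_total = v_object + v_platform
v_total = 14 + 7
v_total = 21 m/s

21 m/s


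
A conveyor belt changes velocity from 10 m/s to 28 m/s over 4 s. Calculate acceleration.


Given: initial velocity v0 = 10 m/s, final velocity v = 28 m/s, time t = 4 s
Using a = (v - v0) / t
a = (28 - 10) / 4
a = 18 / 4
a = 9/2 m/s^2

9/2 m/s^2


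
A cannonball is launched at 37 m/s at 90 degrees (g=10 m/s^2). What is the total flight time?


Given: v0 = 37 m/s, theta = 90 deg, g = 10 m/s^2
sin(90) = 1
Using T = 2*v0*sin(theta) / g
T = 2*37*1 / 10
T = 74 / 10
T = 37/5 s

37/5 s


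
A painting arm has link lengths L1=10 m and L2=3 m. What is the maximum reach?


Given: L1 = 10 m, L2 = 3 m
For a 2-link planar arm, max reach = L1 + L2 (fully extended)
Max reach = 10 + 3
Max reach = 13 m

13 m


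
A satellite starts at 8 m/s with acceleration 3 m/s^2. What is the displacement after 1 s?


Given: v0 = 8 m/s, a = 3 m/s^2, t = 1 s
Using s = v0*t + (1/2)*a*t^2
s = 8*1 + (1/2)*3*1^2
s = 8 + (1/2)*3
s = 8 + 3/2
s = 19/2

19/2 m


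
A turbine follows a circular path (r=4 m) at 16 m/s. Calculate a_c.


Given: v = 16 m/s, r = 4 m
Using a_c = v^2 / r
a_c = 16^2 / 4
a_c = 256 / 4
a_c = 64 m/s^2

64 m/s^2


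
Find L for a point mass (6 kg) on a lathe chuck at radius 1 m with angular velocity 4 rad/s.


Given: m = 6 kg, r = 1 m, omega = 4 rad/s
For a point mass: I = m*r^2
I = 6*1^2 = 6*1 = 6
L = I*omega = 6*4
L = 24 kg*m^2/s

24 kg*m^2/s


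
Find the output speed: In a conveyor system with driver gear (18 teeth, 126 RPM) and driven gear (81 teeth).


Given: N1 = 18 teeth, w1 = 126 RPM, N2 = 81 teeth
Using N1*w1 = N2*w2
w2 = N1*w1 / N2
w2 = 18*126 / 81
w2 = 2268 / 81
w2 = 28 RPM

28 RPM


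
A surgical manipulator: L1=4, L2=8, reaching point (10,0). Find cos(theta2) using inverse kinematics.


Given: L1 = 4, L2 = 8, target (x, y) = (10, 0)
Using cos(theta2) = (x^2 + y^2 - L1^2 - L2^2) / (2*L1*L2)
x^2 + y^2 = 10^2 + 0 = 100
L1^2 + L2^2 = 16 + 64 = 80
Numerator = 100 - 80 = 20
Denominator = 2*4*8 = 64
cos(theta2) = 20/64 = 5/16

5/16


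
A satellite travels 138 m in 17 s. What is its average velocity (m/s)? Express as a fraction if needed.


Given: distance d = 138 m, time t = 17 s
Using v = d / t
v = 138 / 17
v = 138/17 m/s

138/17 m/s


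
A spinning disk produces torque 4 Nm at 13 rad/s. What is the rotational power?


Given: tau = 4 Nm, omega = 13 rad/s
Using P = tau * omega
P = 4 * 13
P = 52 W

52 W


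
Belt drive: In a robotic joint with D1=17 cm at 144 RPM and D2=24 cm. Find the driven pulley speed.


Given: D1 = 17 cm, w1 = 144 RPM, D2 = 24 cm
Using D1*w1 = D2*w2
w2 = D1*w1 / D2
w2 = 17*144 / 24
w2 = 2448 / 24
w2 = 102 RPM

102 RPM


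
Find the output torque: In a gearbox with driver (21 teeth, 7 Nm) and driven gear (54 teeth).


Given: N1 = 21, N2 = 54, T1 = 7 Nm
Using T2/T1 = N2/N1
T2 = T1 * N2 / N1
T2 = 7 * 54 / 21
T2 = 378 / 21
T2 = 18 Nm

18 Nm


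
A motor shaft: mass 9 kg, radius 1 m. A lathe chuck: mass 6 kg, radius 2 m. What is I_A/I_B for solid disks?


Given: M1=9 kg, R1=1 m, M2=6 kg, R2=2 m
For a disk: I = (1/2)*M*R^2, so I_A/I_B = (M1*R1^2)/(M2*R2^2)
M1*R1^2 = 9*1 = 9
M2*R2^2 = 6*4 = 24
I_A/I_B = 9/24 = 3/8

3/8


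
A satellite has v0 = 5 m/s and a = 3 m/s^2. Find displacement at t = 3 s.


Given: v0 = 5 m/s, a = 3 m/s^2, t = 3 s
Using s = v0*t + (1/2)*a*t^2
s = 5*3 + (1/2)*3*3^2
s = 15 + (1/2)*27
s = 15 + 27/2
s = 57/2

57/2 m


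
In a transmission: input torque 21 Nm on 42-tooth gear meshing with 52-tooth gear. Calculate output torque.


Given: N1 = 42, N2 = 52, T1 = 21 Nm
Using T2/T1 = N2/N1
T2 = T1 * N2 / N1
T2 = 21 * 52 / 42
T2 = 1092 / 42
T2 = 26 Nm

26 Nm


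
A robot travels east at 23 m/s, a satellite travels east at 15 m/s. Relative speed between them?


Given: v_A = 23 m/s east, v_B = 15 m/s east
Both move in the same direction; relative speed = |v_A - v_B|
|23 - 15| = |8|
= 8 m/s

8 m/s


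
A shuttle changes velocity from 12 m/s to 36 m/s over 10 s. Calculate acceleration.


Given: initial velocity v0 = 12 m/s, final velocity v = 36 m/s, time t = 10 s
Using a = (v - v0) / t
a = (36 - 12) / 10
a = 24 / 10
a = 12/5 m/s^2

12/5 m/s^2


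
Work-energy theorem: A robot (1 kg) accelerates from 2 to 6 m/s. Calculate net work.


Given: m = 1 kg, v0 = 2 m/s, v = 6 m/s
Using W = (1/2)*m*(v^2 - v0^2)
v^2 = 6^2 = 36
v0^2 = 2^2 = 4
v^2 - v0^2 = 36 - 4 = 32
W = (1/2)*1*32 = 16 J

16 J


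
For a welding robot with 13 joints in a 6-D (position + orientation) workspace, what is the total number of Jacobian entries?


Given: task space dimension = 6, joints = 13
Jacobian is a 6 x 13 matrix
Total entries = rows * columns
Total = 6 * 13
Total = 78

78


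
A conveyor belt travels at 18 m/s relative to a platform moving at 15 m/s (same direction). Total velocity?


Given: object velocity = 18 m/s, platform velocity = 15 m/s (same direction)
Using classical velocity addition: v_total = v_object + v_platform
v_total = 18 + 15
v_total = 33 m/s

33 m/s


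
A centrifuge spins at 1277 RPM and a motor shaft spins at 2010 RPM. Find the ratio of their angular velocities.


Given: RPM_A = 1277, RPM_B = 2010
omega = 2*pi*RPM/60, so omega_A/omega_B = RPM_A / RPM_B
omega_A/omega_B = 1277 / 2010
omega_A/omega_B = 1277/2010

1277/2010


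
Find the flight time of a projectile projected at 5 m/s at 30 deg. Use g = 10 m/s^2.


Given: v0 = 5 m/s, theta = 30 deg, g = 10 m/s^2
sin(30) = 1/2
Using T = 2*v0*sin(theta) / g
T = 2*5*1/2 / 10
T = 5 / 10
T = 1/2 s

1/2 s


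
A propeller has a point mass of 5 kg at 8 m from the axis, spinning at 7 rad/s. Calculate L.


Given: m = 5 kg, r = 8 m, omega = 7 rad/s
For a point mass: I = m*r^2
I = 5*8^2 = 5*64 = 320
L = I*omega = 320*7
L = 2240 kg*m^2/s

2240 kg*m^2/s


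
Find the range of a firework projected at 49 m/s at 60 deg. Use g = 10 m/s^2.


Given: v0 = 49 m/s, theta = 60 deg, g = 10 m/s^2
sin(2*60) = sin(120) = sqrt(3)/2
Using R = v0^2 * sin(2*theta) / g
R = 49^2 * (sqrt(3)/2) / 10
R = 2401 * sqrt(3) / 20
R = 2401/20*sqrt(3) m

2401/20*sqrt(3) m


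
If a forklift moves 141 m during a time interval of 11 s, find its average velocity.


Given: distance d = 141 m, time t = 11 s
Using v = d / t
v = 141 / 11
v = 141/11 m/s

141/11 m/s


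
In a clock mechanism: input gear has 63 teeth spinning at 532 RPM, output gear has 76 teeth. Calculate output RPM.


Given: N1 = 63 teeth, w1 = 532 RPM, N2 = 76 teeth
Using N1*w1 = N2*w2
w2 = N1*w1 / N2
w2 = 63*532 / 76
w2 = 33516 / 76
w2 = 441 RPM

441 RPM


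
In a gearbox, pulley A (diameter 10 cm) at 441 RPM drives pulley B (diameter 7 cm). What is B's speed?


Given: D1 = 10 cm, w1 = 441 RPM, D2 = 7 cm
Using D1*w1 = D2*w2
w2 = D1*w1 / D2
w2 = 10*441 / 7
w2 = 4410 / 7
w2 = 630 RPM

630 RPM


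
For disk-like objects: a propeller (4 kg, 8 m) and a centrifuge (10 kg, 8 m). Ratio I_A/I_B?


Given: M1=4 kg, R1=8 m, M2=10 kg, R2=8 m
For a disk: I = (1/2)*M*R^2, so I_A/I_B = (M1*R1^2)/(M2*R2^2)
M1*R1^2 = 4*64 = 256
M2*R2^2 = 10*64 = 640
I_A/I_B = 256/640 = 2/5

2/5


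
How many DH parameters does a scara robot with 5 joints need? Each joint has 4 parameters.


Given: 5 joints, 4 DH parameters per joint (d, theta, a, alpha)
Total DH parameters = number_of_joints * 4
Total = 5 * 4
Total = 20

20


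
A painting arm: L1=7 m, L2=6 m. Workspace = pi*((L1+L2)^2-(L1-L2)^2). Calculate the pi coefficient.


Given: L1 = 7, L2 = 6
(L1+L2)^2 = (13)^2 = 169
(L1-L2)^2 = (1)^2 = 1
Difference = 169 - 1 = 168
This equals 4*L1*L2 = 4*7*6 = 168
Workspace area = 168*pi

168


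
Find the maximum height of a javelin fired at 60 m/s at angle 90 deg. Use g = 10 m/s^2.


Given: v0 = 60 m/s, theta = 90 deg, g = 10 m/s^2
sin^2(90) = 1
Using H = v0^2 * sin^2(theta) / (2*g)
H = 60^2 * 1 / (2*10)
H = 3600 * 1 / 20
H = 3600 / 20
H = 180 m

180 m


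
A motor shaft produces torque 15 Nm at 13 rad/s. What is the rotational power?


Given: tau = 15 Nm, omega = 13 rad/s
Using P = tau * omega
P = 15 * 13
P = 195 W

195 W


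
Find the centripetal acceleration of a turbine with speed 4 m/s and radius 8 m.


Given: v = 4 m/s, r = 8 m
Using a_c = v^2 / r
a_c = 4^2 / 8
a_c = 16 / 8
a_c = 2 m/s^2

2 m/s^2


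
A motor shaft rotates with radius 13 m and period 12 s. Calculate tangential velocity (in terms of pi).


Given: radius r = 13 m, period T = 12 s
Using v = 2*pi*r / T
v = 2*pi*13 / 12
v = 26*pi / 12
v = 13/6*pi m/s

13/6*pi m/s


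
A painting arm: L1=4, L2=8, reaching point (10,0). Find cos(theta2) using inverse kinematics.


Given: L1 = 4, L2 = 8, target (x, y) = (10, 0)
Using cos(theta2) = (x^2 + y^2 - L1^2 - L2^2) / (2*L1*L2)
x^2 + y^2 = 10^2 + 0 = 100
L1^2 + L2^2 = 16 + 64 = 80
Numerator = 100 - 80 = 20
Denominator = 2*4*8 = 64
cos(theta2) = 20/64 = 5/16

5/16


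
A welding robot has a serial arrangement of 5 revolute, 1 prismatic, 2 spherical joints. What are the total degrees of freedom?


Given: serial robot with 5 revolute, 1 prismatic, 2 spherical joints
DOF contribution per joint type: revolute=1, prismatic=1, spherical=3, fixed=0
DOF = 5*1 + 1*1 + 2*3
DOF = 12

12


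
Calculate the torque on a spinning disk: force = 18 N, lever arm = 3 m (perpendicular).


Given: F = 18 N, r = 3 m, angle = 90 deg (perpendicular)
Using tau = F * r * sin(90)
sin(90) = 1
tau = 18 * 3 * 1
tau = 54 Nm

54 Nm


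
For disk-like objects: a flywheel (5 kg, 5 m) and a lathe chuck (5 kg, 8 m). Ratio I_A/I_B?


Given: M1=5 kg, R1=5 m, M2=5 kg, R2=8 m
For a disk: I = (1/2)*M*R^2, so I_A/I_B = (M1*R1^2)/(M2*R2^2)
M1*R1^2 = 5*25 = 125
M2*R2^2 = 5*64 = 320
I_A/I_B = 125/320 = 25/64

25/64


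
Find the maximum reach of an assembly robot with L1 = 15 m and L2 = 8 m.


Given: L1 = 15 m, L2 = 8 m
For a 2-link planar arm, max reach = L1 + L2 (fully extended)
Max reach = 15 + 8
Max reach = 23 m

23 m


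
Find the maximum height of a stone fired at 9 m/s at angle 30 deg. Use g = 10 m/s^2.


Given: v0 = 9 m/s, theta = 30 deg, g = 10 m/s^2
sin^2(30) = 1/4
Using H = v0^2 * sin^2(theta) / (2*g)
H = 9^2 * 1/4 / (2*10)
H = 81 * 1/4 / 20
H = 81/4 / 20
H = 81/80 m

81/80 m


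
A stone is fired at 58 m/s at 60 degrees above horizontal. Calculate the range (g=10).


Given: v0 = 58 m/s, theta = 60 deg, g = 10 m/s^2
sin(2*60) = sin(120) = sqrt(3)/2
Using R = v0^2 * sin(2*theta) / g
R = 58^2 * (sqrt(3)/2) / 10
R = 3364 * sqrt(3) / 20
R = 841/5*sqrt(3) m

841/5*sqrt(3) m


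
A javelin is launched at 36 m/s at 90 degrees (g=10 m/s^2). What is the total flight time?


Given: v0 = 36 m/s, theta = 90 deg, g = 10 m/s^2
sin(90) = 1
Using T = 2*v0*sin(theta) / g
T = 2*36*1 / 10
T = 72 / 10
T = 36/5 s

36/5 s


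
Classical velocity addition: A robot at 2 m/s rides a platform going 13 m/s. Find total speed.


Given: object velocity = 2 m/s, platform velocity = 13 m/s (same direction)
Using classical velocity addition: v_total = v_object + v_platform
v_total = 2 + 13
v_total = 15 m/s

15 m/s


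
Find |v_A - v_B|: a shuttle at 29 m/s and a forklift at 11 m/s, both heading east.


Given: v_A = 29 m/s east, v_B = 11 m/s east
Both move in the same direction; relative speed = |v_A - v_B|
|29 - 11| = |18|
= 18 m/s

18 m/s


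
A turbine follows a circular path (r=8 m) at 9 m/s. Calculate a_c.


Given: v = 9 m/s, r = 8 m
Using a_c = v^2 / r
a_c = 9^2 / 8
a_c = 81 / 8
a_c = 81/8 m/s^2

81/8 m/s^2


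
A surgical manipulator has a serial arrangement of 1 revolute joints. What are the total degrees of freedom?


Given: serial robot with 1 revolute joints
DOF contribution per joint type: revolute=1, prismatic=1, spherical=3, fixed=0
DOF = 1*1
DOF = 1

1


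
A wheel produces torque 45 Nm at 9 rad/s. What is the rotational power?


Given: tau = 45 Nm, omega = 9 rad/s
Using P = tau * omega
P = 45 * 9
P = 405 W

405 W


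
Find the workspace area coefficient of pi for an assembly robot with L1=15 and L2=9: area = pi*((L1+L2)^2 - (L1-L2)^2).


Given: L1 = 15, L2 = 9
(L1+L2)^2 = (24)^2 = 576
(L1-L2)^2 = (6)^2 = 36
Difference = 576 - 36 = 540
This equals 4*L1*L2 = 4*15*9 = 540
Workspace area = 540*pi

540


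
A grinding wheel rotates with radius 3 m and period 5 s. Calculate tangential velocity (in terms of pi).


Given: radius r = 3 m, period T = 5 s
Using v = 2*pi*r / T
v = 2*pi*3 / 5
v = 6*pi / 5
v = 6/5*pi m/s

6/5*pi m/s


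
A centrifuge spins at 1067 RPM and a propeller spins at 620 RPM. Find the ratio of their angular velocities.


Given: RPM_A = 1067, RPM_B = 620
omega = 2*pi*RPM/60, so omega_A/omega_B = RPM_A / RPM_B
omega_A/omega_B = 1067 / 620
omega_A/omega_B = 1067/620

1067/620


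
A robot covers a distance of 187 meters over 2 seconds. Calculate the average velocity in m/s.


Given: distance d = 187 m, time t = 2 s
Using v = d / t
v = 187 / 2
v = 187/2 m/s

187/2 m/s


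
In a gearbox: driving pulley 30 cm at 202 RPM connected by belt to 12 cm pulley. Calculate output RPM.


Given: D1 = 30 cm, w1 = 202 RPM, D2 = 12 cm
Using D1*w1 = D2*w2
w2 = D1*w1 / D2
w2 = 30*202 / 12
w2 = 6060 / 12
w2 = 505 RPM

505 RPM


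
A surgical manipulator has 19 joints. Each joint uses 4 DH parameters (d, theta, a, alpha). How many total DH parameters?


Given: 19 joints, 4 DH parameters per joint (d, theta, a, alpha)
Total DH parameters = number_of_joints * 4
Total = 19 * 4
Total = 76

76


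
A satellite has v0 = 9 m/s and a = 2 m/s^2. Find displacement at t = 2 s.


Given: v0 = 9 m/s, a = 2 m/s^2, t = 2 s
Using s = v0*t + (1/2)*a*t^2
s = 9*2 + (1/2)*2*2^2
s = 18 + (1/2)*8
s = 18 + 4
s = 22

22 m


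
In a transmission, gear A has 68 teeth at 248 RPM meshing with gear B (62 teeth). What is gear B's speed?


Given: N1 = 68 teeth, w1 = 248 RPM, N2 = 62 teeth
Using N1*w1 = N2*w2
w2 = N1*w1 / N2
w2 = 68*248 / 62
w2 = 16864 / 62
w2 = 272 RPM

272 RPM


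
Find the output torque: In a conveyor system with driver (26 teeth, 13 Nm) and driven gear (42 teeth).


Given: N1 = 26, N2 = 42, T1 = 13 Nm
Using T2/T1 = N2/N1
T2 = T1 * N2 / N1
T2 = 13 * 42 / 26
T2 = 546 / 26
T2 = 21 Nm

21 Nm


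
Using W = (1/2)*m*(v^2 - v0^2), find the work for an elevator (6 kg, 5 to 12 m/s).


Given: m = 6 kg, v0 = 5 m/s, v = 12 m/s
Using W = (1/2)*m*(v^2 - v0^2)
v^2 = 12^2 = 144
v0^2 = 5^2 = 25
v^2 - v0^2 = 144 - 25 = 119
W = (1/2)*6*119 = 357 J

357 J


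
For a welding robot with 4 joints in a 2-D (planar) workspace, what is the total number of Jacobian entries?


Given: task space dimension = 2, joints = 4
Jacobian is a 2 x 4 matrix
Total entries = rows * columns
Total = 2 * 4
Total = 8

8


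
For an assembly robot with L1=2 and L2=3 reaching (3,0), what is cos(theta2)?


Given: L1 = 2, L2 = 3, target (x, y) = (3, 0)
Using cos(theta2) = (x^2 + y^2 - L1^2 - L2^2) / (2*L1*L2)
x^2 + y^2 = 3^2 + 0 = 9
L1^2 + L2^2 = 4 + 9 = 13
Numerator = 9 - 13 = -4
Denominator = 2*2*3 = 12
cos(theta2) = -4/12 = -1/3

-1/3


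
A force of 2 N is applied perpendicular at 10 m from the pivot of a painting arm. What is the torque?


Given: F = 2 N, r = 10 m, angle = 90 deg (perpendicular)
Using tau = F * r * sin(90)
sin(90) = 1
tau = 2 * 10 * 1
tau = 20 Nm

20 Nm


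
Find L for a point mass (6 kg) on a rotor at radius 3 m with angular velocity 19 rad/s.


Given: m = 6 kg, r = 3 m, omega = 19 rad/s
For a point mass: I = m*r^2
I = 6*3^2 = 6*9 = 54
L = I*omega = 54*19
L = 1026 kg*m^2/s

1026 kg*m^2/s


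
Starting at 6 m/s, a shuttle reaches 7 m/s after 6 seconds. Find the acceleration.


Given: initial velocity v0 = 6 m/s, final velocity v = 7 m/s, time t = 6 s
Using a = (v - v0) / t
a = (7 - 6) / 6
a = 1 / 6
a = 1/6 m/s^2

1/6 m/s^2


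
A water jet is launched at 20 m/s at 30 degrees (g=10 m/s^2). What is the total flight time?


Given: v0 = 20 m/s, theta = 30 deg, g = 10 m/s^2
sin(30) = 1/2
Using T = 2*v0*sin(theta) / g
T = 2*20*1/2 / 10
T = 20 / 10
T = 2 s

2 s


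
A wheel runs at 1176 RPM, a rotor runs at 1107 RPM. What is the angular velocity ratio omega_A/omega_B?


Given: RPM_A = 1176, RPM_B = 1107
omega = 2*pi*RPM/60, so omega_A/omega_B = RPM_A / RPM_B
omega_A/omega_B = 1176 / 1107
omega_A/omega_B = 392/369

392/369


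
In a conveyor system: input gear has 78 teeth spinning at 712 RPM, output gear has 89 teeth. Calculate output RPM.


Given: N1 = 78 teeth, w1 = 712 RPM, N2 = 89 teeth
Using N1*w1 = N2*w2
w2 = N1*w1 / N2
w2 = 78*712 / 89
w2 = 55536 / 89
w2 = 624 RPM

624 RPM


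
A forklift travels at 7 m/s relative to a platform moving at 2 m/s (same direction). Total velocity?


Given: object velocity = 7 m/s, platform velocity = 2 m/s (same direction)
Using classical velocity addition: v_total = v_object + v_platform
v_total = 7 + 2
v_total = 9 m/s

9 m/s


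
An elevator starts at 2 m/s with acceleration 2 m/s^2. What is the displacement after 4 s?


Given: v0 = 2 m/s, a = 2 m/s^2, t = 4 s
Using s = v0*t + (1/2)*a*t^2
s = 2*4 + (1/2)*2*4^2
s = 8 + (1/2)*32
s = 8 + 16
s = 24

24 m


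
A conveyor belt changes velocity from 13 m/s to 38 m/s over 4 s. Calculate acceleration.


Given: initial velocity v0 = 13 m/s, final velocity v = 38 m/s, time t = 4 s
Using a = (v - v0) / t
a = (38 - 13) / 4
a = 25 / 4
a = 25/4 m/s^2

25/4 m/s^2


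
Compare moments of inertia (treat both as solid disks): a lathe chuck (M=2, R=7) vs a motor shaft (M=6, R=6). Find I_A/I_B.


Given: M1=2 kg, R1=7 m, M2=6 kg, R2=6 m
For a disk: I = (1/2)*M*R^2, so I_A/I_B = (M1*R1^2)/(M2*R2^2)
M1*R1^2 = 2*49 = 98
M2*R2^2 = 6*36 = 216
I_A/I_B = 98/216 = 49/108

49/108


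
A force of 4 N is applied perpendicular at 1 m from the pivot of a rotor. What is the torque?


Given: F = 4 N, r = 1 m, angle = 90 deg (perpendicular)
Using tau = F * r * sin(90)
sin(90) = 1
tau = 4 * 1 * 1
tau = 4 Nm

4 Nm


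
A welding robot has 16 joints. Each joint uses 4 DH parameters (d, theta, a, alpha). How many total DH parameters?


Given: 16 joints, 4 DH parameters per joint (d, theta, a, alpha)
Total DH parameters = number_of_joints * 4
Total = 16 * 4
Total = 64

64
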